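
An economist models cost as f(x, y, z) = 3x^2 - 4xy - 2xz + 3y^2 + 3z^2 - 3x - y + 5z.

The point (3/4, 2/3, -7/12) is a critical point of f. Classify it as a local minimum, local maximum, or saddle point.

local minimum

The Hessian is constant: H = [[6, -4, -2], [-4, 6, 0], [-2, 0, 6]].
Leading principal minors: Δ₁ = 6, Δ₂ = 20, Δ₃ = 96.
All leading minors are positive, so H is positive definite: a local minimum.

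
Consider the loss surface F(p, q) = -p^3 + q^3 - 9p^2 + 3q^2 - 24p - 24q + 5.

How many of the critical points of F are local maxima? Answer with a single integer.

F separates as a function of p plus a function of q, so ∇F=0 decouples.
∂F/∂p = -3(p + 2)(p + 4) = 0 at p ∈ {-4, -2}; ∂F/∂q = 3(q - 2)(q + 4) = 0 at q ∈ {-4, 2}.
The Hessian is diagonal: diag(F_pp, F_qq). Second derivatives: F_pp(-4)=6, F_pp(-2)=-6; F_qq(-4)=-18, F_qq(2)=18.
Local maxima occur where both diagonal entries negative: (-2, -4). Count: 1.

1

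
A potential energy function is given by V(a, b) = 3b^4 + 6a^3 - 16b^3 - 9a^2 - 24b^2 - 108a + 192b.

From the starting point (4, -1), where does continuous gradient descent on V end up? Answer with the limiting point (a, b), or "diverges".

V is separable, so gradient descent decouples: a follows -∂V/∂a, b follows -∂V/∂b.
∂V/∂a = 18(a - 3)(a + 2); at a=4 this is 108, so a decreases.
∂V/∂b = 12(b - 4)(b - 2)(b + 2); at b=-1 this is 180, so b decreases.
a converges to its nearest critical value 3 (a local min of the a-part); b converges to -2. The iterate converges to (3, -2).

(3, -2)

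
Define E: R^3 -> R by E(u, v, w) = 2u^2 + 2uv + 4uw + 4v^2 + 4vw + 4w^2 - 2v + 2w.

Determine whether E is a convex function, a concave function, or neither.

convex

E is quadratic, so its Hessian is the constant matrix H = [[4, 2, 4], [2, 8, 4], [4, 4, 8]].
Leading principal minors: 4, 28, 96.
All positive ⇒ H ≻ 0 ⇒ convex.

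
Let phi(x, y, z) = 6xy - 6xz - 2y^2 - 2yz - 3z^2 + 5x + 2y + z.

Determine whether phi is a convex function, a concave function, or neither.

phi is quadratic, so its Hessian is the constant matrix H = [[0, 6, -6], [6, -4, -2], [-6, -2, -6]].
Leading principal minors: 0, -36, 504.
Neither pattern holds ⇒ H is indefinite ⇒ neither convex nor concave.

neither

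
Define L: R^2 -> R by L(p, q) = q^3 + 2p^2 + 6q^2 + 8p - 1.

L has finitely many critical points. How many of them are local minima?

L separates as a function of p plus a function of q, so ∇L=0 decouples.
∂L/∂p = 4(p + 2) = 0 at p ∈ {-2}; ∂L/∂q = 3q(q + 4) = 0 at q ∈ {-4, 0}.
The Hessian is diagonal: diag(L_pp, L_qq). Second derivatives: L_pp(-2)=4; L_qq(-4)=-12, L_qq(0)=12.
Local minima occur where both diagonal entries positive: (-2, 0). Count: 1.

1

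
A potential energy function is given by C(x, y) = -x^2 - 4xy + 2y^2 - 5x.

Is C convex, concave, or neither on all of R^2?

neither

C is quadratic, so its Hessian is the constant matrix H = [[-2, -4], [-4, 4]].
det(H) = -24, tr(H) = 2.
det(H) < 0, so H is indefinite: neither convex nor concave.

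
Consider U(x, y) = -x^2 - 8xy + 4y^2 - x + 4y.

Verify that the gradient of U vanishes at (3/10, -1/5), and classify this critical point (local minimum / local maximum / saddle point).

∇U = (-2x - 8y - 1, -8x + 8y + 4); substituting (3/10, -1/5) gives ∇U = (0, 0), so (3/10, -1/5) is indeed a critical point.
The Hessian of U is constant: H = [[-2, -8], [-8, 8]].
det(H) = (-2)·8 − (-8)² = -80.
Since det(H) < 0, H is indefinite and the critical point is a saddle point.

saddle point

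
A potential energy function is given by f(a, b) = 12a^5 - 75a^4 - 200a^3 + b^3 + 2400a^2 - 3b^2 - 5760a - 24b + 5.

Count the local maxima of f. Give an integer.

2

f separates as a function of a plus a function of b, so ∇f=0 decouples.
∂f/∂a = 60(a - 4)(a - 3)(a - 2)(a + 4) = 0 at a ∈ {-4, 2, 3, 4}; ∂f/∂b = 3(b - 4)(b + 2) = 0 at b ∈ {-2, 4}.
The Hessian is diagonal: diag(f_aa, f_bb). Second derivatives: f_aa(-4)=-20160, f_aa(2)=720, f_aa(3)=-420, f_aa(4)=960; f_bb(-2)=-18, f_bb(4)=18.
Local maxima occur where both diagonal entries negative: (-4, -2), (3, -2). Count: 2.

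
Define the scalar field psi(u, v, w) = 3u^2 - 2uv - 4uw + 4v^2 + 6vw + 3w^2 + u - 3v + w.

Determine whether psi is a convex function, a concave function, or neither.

convex

psi is quadratic, so its Hessian is the constant matrix H = [[6, -2, -4], [-2, 8, 6], [-4, 6, 6]].
Leading principal minors: 6, 44, 16.
All positive ⇒ H ≻ 0 ⇒ convex.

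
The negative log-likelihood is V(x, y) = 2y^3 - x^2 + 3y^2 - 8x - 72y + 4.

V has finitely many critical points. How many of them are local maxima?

1

V separates as a function of x plus a function of y, so ∇V=0 decouples.
∂V/∂x = -2(x + 4) = 0 at x ∈ {-4}; ∂V/∂y = 6(y - 3)(y + 4) = 0 at y ∈ {-4, 3}.
The Hessian is diagonal: diag(V_xx, V_yy). Second derivatives: V_xx(-4)=-2; V_yy(-4)=-42, V_yy(3)=42.
Local maxima occur where both diagonal entries negative: (-4, -4). Count: 1.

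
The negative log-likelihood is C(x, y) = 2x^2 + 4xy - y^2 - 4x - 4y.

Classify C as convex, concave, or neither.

C is quadratic, so its Hessian is the constant matrix H = [[4, 4], [4, -2]].
det(H) = -24, tr(H) = 2.
det(H) < 0, so H is indefinite: neither convex nor concave.

neither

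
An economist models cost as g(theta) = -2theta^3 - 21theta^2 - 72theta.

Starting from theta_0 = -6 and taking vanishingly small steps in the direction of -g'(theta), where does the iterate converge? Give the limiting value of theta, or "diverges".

g'(theta) = -6(theta + 3)(theta + 4), so g'(-6) = -36.
Gradient descent moves in the -g' direction, i.e. theta is increasing.
The nearest critical point in that direction is theta = -4, where g'' = 6 > 0 (a local minimum). The iterate converges there.

-4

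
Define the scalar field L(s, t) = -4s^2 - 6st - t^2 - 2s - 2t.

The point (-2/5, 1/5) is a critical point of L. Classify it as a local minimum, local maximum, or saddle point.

saddle point

The Hessian of L is constant: H = [[-8, -6], [-6, -2]].
det(H) = (-8)·(-2) − (-6)² = -20.
Since det(H) < 0, H is indefinite and the critical point is a saddle point.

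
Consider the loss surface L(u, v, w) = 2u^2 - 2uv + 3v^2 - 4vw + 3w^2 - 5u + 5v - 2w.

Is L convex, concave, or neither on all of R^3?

convex

L is quadratic, so its Hessian is the constant matrix H = [[4, -2, 0], [-2, 6, -4], [0, -4, 6]].
Leading principal minors: 4, 20, 56.
All positive ⇒ H ≻ 0 ⇒ convex.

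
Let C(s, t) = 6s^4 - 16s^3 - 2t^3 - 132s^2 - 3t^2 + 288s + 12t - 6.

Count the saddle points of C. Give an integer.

3

C separates as a function of s plus a function of t, so ∇C=0 decouples.
∂C/∂s = 24(s - 4)(s - 1)(s + 3) = 0 at s ∈ {-3, 1, 4}; ∂C/∂t = -6(t - 1)(t + 2) = 0 at t ∈ {-2, 1}.
The Hessian is diagonal: diag(C_ss, C_tt). Second derivatives: C_ss(-3)=672, C_ss(1)=-288, C_ss(4)=504; C_tt(-2)=18, C_tt(1)=-18.
Saddle points occur where the two diagonal entries have opposite signs: (-3, 1), (1, -2), (4, 1). Count: 3.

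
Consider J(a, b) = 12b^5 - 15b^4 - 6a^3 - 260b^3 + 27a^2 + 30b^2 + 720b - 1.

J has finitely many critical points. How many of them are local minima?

2

J separates as a function of a plus a function of b, so ∇J=0 decouples.
∂J/∂a = -18a(a - 3) = 0 at a ∈ {0, 3}; ∂J/∂b = 60(b - 4)(b - 1)(b + 1)(b + 3) = 0 at b ∈ {-3, -1, 1, 4}.
The Hessian is diagonal: diag(J_aa, J_bb). Second derivatives: J_aa(0)=54, J_aa(3)=-54; J_bb(-3)=-3360, J_bb(-1)=1200, J_bb(1)=-1440, J_bb(4)=6300.
Local minima occur where both diagonal entries positive: (0, -1), (0, 4). Count: 2.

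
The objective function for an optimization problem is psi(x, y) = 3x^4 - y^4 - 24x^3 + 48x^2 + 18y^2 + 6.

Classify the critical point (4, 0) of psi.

The mixed partial ∂²psi/∂x∂y is 0, so the Hessian at any point is diag(psi_xx, psi_yy) = diag(12(3x^2 - 12x + 8), 12(-y^2 + 3)).
At (4, 0): H = diag(96, 36).
Both eigenvalues are positive, so H is positive definite: a local minimum.

local minimum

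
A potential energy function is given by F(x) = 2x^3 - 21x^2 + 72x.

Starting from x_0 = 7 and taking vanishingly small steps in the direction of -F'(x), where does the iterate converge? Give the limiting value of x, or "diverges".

F'(x) = 6(x - 4)(x - 3), so F'(7) = 72.
Gradient descent moves in the -F' direction, i.e. x is decreasing.
The nearest critical point in that direction is x = 4, where F'' = 6 > 0 (a local minimum). The iterate converges there.

4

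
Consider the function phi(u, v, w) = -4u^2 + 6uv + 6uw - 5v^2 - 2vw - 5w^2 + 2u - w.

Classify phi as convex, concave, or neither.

concave

phi is quadratic, so its Hessian is the constant matrix H = [[-8, 6, 6], [6, -10, -2], [6, -2, -10]].
Leading principal minors: -8, 44, -192.
Signs alternate −, +, − ⇒ H ≺ 0 ⇒ concave.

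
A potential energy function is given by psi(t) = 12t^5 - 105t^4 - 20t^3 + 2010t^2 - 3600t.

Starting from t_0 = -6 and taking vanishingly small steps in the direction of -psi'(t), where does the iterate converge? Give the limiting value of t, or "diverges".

diverges

psi'(t) = 60(t - 5)(t - 4)(t - 1)(t + 3), so psi'(-6) = 138600.
Gradient descent moves in the -psi' direction, i.e. t is decreasing.
There is no critical point below t=-6, and psi' keeps the same sign, so the iterate runs off to −∞.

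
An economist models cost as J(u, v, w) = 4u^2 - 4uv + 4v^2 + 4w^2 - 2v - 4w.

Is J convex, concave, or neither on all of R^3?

convex

J is quadratic, so its Hessian is the constant matrix H = [[8, -4, 0], [-4, 8, 0], [0, 0, 8]].
Leading principal minors: 8, 48, 384.
All positive ⇒ H ≻ 0 ⇒ convex.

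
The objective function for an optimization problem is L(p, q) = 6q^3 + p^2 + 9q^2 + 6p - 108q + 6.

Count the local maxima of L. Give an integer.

L separates as a function of p plus a function of q, so ∇L=0 decouples.
∂L/∂p = 2(p + 3) = 0 at p ∈ {-3}; ∂L/∂q = 18(q - 2)(q + 3) = 0 at q ∈ {-3, 2}.
The Hessian is diagonal: diag(L_pp, L_qq). Second derivatives: L_pp(-3)=2; L_qq(-3)=-90, L_qq(2)=90.
Local maxima occur where both diagonal entries negative: none. Count: 0.

0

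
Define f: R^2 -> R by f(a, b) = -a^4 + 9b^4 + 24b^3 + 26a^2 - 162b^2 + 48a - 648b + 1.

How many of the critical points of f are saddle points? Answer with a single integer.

5

f separates as a function of a plus a function of b, so ∇f=0 decouples.
∂f/∂a = -4(a - 4)(a + 1)(a + 3) = 0 at a ∈ {-3, -1, 4}; ∂f/∂b = 36(b - 3)(b + 2)(b + 3) = 0 at b ∈ {-3, -2, 3}.
The Hessian is diagonal: diag(f_aa, f_bb). Second derivatives: f_aa(-3)=-56, f_aa(-1)=40, f_aa(4)=-140; f_bb(-3)=216, f_bb(-2)=-180, f_bb(3)=1080.
Saddle points occur where the two diagonal entries have opposite signs: (-3, -3), (-3, 3), (-1, -2), (4, -3), (4, 3). Count: 5.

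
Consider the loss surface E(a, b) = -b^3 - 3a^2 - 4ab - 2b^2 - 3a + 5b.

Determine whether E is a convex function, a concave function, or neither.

The term -b^3 is cubic, so the Hessian is not constant.
∂²E/∂b² = -6b - 4, which takes both signs as b varies (negative for sufficiently large b). A diagonal entry of the Hessian changing sign means the Hessian is neither positive- nor negative-semidefinite on all of R^2.

neither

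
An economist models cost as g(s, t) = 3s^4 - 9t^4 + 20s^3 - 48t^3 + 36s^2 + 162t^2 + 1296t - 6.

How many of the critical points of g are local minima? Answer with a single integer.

g separates as a function of s plus a function of t, so ∇g=0 decouples.
∂g/∂s = 12s(s + 2)(s + 3) = 0 at s ∈ {-3, -2, 0}; ∂g/∂t = -36(t - 3)(t + 3)(t + 4) = 0 at t ∈ {-4, -3, 3}.
The Hessian is diagonal: diag(g_ss, g_tt). Second derivatives: g_ss(-3)=36, g_ss(-2)=-24, g_ss(0)=72; g_tt(-4)=-252, g_tt(-3)=216, g_tt(3)=-1512.
Local minima occur where both diagonal entries positive: (-3, -3), (0, -3). Count: 2.

2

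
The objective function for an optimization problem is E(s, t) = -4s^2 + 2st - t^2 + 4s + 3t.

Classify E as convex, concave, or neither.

concave

E is quadratic, so its Hessian is the constant matrix H = [[-8, 2], [2, -2]].
det(H) = 12, tr(H) = -10.
det(H) > 0 and tr(H) < 0, so H is negative definite everywhere: concave.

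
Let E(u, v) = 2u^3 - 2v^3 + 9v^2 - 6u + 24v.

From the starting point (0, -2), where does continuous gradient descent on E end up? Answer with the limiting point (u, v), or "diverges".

E is separable, so gradient descent decouples: u follows -∂E/∂u, v follows -∂E/∂v.
∂E/∂u = 6(u - 1)(u + 1); at u=0 this is -6, so u increases.
∂E/∂v = -6(v - 4)(v + 1); at v=-2 this is -36, so v increases.
u converges to its nearest critical value 1 (a local min of the u-part); v converges to -1. The iterate converges to (1, -1).

(1, -1)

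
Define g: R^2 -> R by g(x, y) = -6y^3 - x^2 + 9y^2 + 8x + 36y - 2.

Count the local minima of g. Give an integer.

g separates as a function of x plus a function of y, so ∇g=0 decouples.
∂g/∂x = -2(x - 4) = 0 at x ∈ {4}; ∂g/∂y = -18(y - 2)(y + 1) = 0 at y ∈ {-1, 2}.
The Hessian is diagonal: diag(g_xx, g_yy). Second derivatives: g_xx(4)=-2; g_yy(-1)=54, g_yy(2)=-54.
Local minima occur where both diagonal entries positive: none. Count: 0.

0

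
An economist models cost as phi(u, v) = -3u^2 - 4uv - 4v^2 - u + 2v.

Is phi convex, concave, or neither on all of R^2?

concave

phi is quadratic, so its Hessian is the constant matrix H = [[-6, -4], [-4, -8]].
det(H) = 32, tr(H) = -14.
det(H) > 0 and tr(H) < 0, so H is negative definite everywhere: concave.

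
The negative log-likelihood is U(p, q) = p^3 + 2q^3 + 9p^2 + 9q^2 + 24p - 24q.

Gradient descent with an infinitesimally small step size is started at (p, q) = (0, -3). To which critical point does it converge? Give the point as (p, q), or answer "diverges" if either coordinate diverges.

U is separable, so gradient descent decouples: p follows -∂U/∂p, q follows -∂U/∂q.
∂U/∂p = 3(p + 2)(p + 4); at p=0 this is 24, so p decreases.
∂U/∂q = 6(q - 1)(q + 4); at q=-3 this is -24, so q increases.
p converges to its nearest critical value -2 (a local min of the p-part); q converges to 1. The iterate converges to (-2, 1).

(-2, 1)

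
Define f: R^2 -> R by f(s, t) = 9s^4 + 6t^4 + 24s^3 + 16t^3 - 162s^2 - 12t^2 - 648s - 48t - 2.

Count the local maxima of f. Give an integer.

1

f separates as a function of s plus a function of t, so ∇f=0 decouples.
∂f/∂s = 36(s - 3)(s + 2)(s + 3) = 0 at s ∈ {-3, -2, 3}; ∂f/∂t = 24(t - 1)(t + 1)(t + 2) = 0 at t ∈ {-2, -1, 1}.
The Hessian is diagonal: diag(f_ss, f_tt). Second derivatives: f_ss(-3)=216, f_ss(-2)=-180, f_ss(3)=1080; f_tt(-2)=72, f_tt(-1)=-48, f_tt(1)=144.
Local maxima occur where both diagonal entries negative: (-2, -1). Count: 1.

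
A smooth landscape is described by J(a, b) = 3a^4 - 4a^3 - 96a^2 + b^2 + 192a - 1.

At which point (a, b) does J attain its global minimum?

(-4, 0)

J(a,b) separates as P(a) + Q(b) − 1, so its minimum is min P + min Q − 1.
P'(a) = 12(a - 4)(a - 1)(a + 4) vanishes at a ∈ {-4, 1, 4}; Q'(b) = 2b vanishes at b ∈ {0}.
Local minima of P (where P''>0): P(-4)=-1280, P(4)=-256. Local minima of Q: Q(0)=0.
So the global minimum of J is P(-4) + Q(0) − 1 = -1280 + 0 − 1 = -1281, attained at (-4, 0).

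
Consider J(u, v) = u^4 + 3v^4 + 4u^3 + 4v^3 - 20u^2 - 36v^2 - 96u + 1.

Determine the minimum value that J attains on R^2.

-467

J(u,v) separates as P(u) + Q(v) + 1, so its minimum is min P + min Q + 1.
P'(u) = 4(u - 3)(u + 2)(u + 4) vanishes at u ∈ {-4, -2, 3}; Q'(v) = 12v(v - 2)(v + 3) vanishes at v ∈ {-3, 0, 2}.
Local minima of P (where P''>0): P(-4)=64, P(3)=-279. Local minima of Q: Q(-3)=-189, Q(2)=-64.
So the global minimum of J is P(3) + Q(-3) + 1 = -279 − 189 + 1 = -467, attained at (3, -3).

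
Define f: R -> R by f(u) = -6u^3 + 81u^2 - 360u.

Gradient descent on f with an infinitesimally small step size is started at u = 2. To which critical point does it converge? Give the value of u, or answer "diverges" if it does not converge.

4

f'(u) = -18(u - 5)(u - 4), so f'(2) = -108.
Gradient descent moves in the -f' direction, i.e. u is increasing.
The nearest critical point in that direction is u = 4, where f'' = 18 > 0 (a local minimum). The iterate converges there.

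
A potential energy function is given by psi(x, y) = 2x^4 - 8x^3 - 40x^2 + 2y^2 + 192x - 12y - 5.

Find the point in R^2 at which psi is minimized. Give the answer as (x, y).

psi(x,y) separates as P(x) + Q(y) − 5, so its minimum is min P + min Q − 5.
P'(x) = 8(x - 4)(x - 2)(x + 3) vanishes at x ∈ {-3, 2, 4}; Q'(y) = 4y - 12 vanishes at y ∈ {3}.
Local minima of P (where P''>0): P(-3)=-558, P(4)=128. Local minima of Q: Q(3)=-18.
So the global minimum of psi is P(-3) + Q(3) − 5 = -558 − 18 − 5 = -581, attained at (-3, 3).

(-3, 3)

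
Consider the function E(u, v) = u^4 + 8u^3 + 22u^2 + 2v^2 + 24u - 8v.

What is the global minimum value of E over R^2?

-17

E(u,v) separates as P(u) + Q(v), so its minimum is min P + min Q.
P'(u) = 4(u + 1)(u + 2)(u + 3) vanishes at u ∈ {-3, -2, -1}; Q'(v) = 4v - 8 vanishes at v ∈ {2}.
Local minima of P (where P''>0): P(-3)=-9, P(-1)=-9. Local minima of Q: Q(2)=-8.
So the global minimum of E is P(-3) + Q(2) = -9 − 8 = -17, attained at (-3, 2).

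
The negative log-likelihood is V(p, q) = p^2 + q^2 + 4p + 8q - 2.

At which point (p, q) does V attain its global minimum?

V(p,q) separates as A(p) + B(q) − 2, so its minimum is min A + min B − 2.
A'(p) = 2p + 4 vanishes at p ∈ {-2}; B'(q) = 2q + 8 vanishes at q ∈ {-4}.
Local minima of A (where A''>0): A(-2)=-4. Local minima of B: B(-4)=-16.
So the global minimum of V is A(-2) + B(-4) − 2 = -4 − 16 − 2 = -22, attained at (-2, -4).

(-2, -4)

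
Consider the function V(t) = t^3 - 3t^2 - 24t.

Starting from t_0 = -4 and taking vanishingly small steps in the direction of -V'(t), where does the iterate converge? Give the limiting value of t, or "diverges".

diverges

V'(t) = 3(t - 4)(t + 2), so V'(-4) = 48.
Gradient descent moves in the -V' direction, i.e. t is decreasing.
There is no critical point below t=-4, and V' keeps the same sign, so the iterate runs off to −∞.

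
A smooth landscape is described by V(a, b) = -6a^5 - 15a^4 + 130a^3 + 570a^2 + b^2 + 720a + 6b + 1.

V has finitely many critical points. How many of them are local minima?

V separates as a function of a plus a function of b, so ∇V=0 decouples.
∂V/∂a = -30(a - 4)(a + 1)(a + 2)(a + 3) = 0 at a ∈ {-3, -2, -1, 4}; ∂V/∂b = 2(b + 3) = 0 at b ∈ {-3}.
The Hessian is diagonal: diag(V_aa, V_bb). Second derivatives: V_aa(-3)=420, V_aa(-2)=-180, V_aa(-1)=300, V_aa(4)=-6300; V_bb(-3)=2.
Local minima occur where both diagonal entries positive: (-3, -3), (-1, -3). Count: 2.

2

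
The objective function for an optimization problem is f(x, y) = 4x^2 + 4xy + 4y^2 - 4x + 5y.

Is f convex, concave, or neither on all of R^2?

convex

f is quadratic, so its Hessian is the constant matrix H = [[8, 4], [4, 8]].
det(H) = 48, tr(H) = 16.
det(H) > 0 and tr(H) > 0, so H is positive definite everywhere: convex.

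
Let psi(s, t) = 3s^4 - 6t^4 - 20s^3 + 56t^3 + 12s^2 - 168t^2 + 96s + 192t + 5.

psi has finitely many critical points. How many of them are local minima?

2

psi separates as a function of s plus a function of t, so ∇psi=0 decouples.
∂psi/∂s = 12(s - 4)(s - 2)(s + 1) = 0 at s ∈ {-1, 2, 4}; ∂psi/∂t = -24(t - 4)(t - 2)(t - 1) = 0 at t ∈ {1, 2, 4}.
The Hessian is diagonal: diag(psi_ss, psi_tt). Second derivatives: psi_ss(-1)=180, psi_ss(2)=-72, psi_ss(4)=120; psi_tt(1)=-72, psi_tt(2)=48, psi_tt(4)=-144.
Local minima occur where both diagonal entries positive: (-1, 2), (4, 2). Count: 2.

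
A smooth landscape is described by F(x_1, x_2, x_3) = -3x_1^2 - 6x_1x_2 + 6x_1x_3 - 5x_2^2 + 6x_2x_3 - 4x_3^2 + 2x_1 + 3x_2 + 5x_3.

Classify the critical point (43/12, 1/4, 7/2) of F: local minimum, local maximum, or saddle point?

local maximum

The Hessian is constant: H = [[-6, -6, 6], [-6, -10, 6], [6, 6, -8]].
Leading principal minors: Δ₁ = -6, Δ₂ = 24, Δ₃ = -48.
The minors alternate sign starting negative (−, +, −), so H is negative definite: a local maximum.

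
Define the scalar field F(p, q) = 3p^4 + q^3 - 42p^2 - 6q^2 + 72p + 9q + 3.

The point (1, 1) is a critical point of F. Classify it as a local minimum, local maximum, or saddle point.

local maximum

The mixed partial ∂²F/∂p∂q is 0, so the Hessian at any point is diag(F_pp, F_qq) = diag(12(3p^2 - 7), 6(q - 2)).
At (1, 1): H = diag(-48, -6).
Both eigenvalues are negative, so H is negative definite: a local maximum.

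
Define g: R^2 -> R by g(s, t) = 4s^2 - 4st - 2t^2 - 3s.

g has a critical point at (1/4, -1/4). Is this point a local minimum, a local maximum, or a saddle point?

The Hessian of g is constant: H = [[8, -4], [-4, -4]].
det(H) = 8·(-4) − (-4)² = -48.
Since det(H) < 0, H is indefinite and the critical point is a saddle point.

saddle point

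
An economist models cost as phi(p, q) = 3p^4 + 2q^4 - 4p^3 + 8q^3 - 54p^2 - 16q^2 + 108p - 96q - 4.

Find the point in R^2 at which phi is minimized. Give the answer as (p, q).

phi(p,q) separates as A(p) + B(q) − 4, so its minimum is min A + min B − 4.
A'(p) = 12(p - 3)(p - 1)(p + 3) vanishes at p ∈ {-3, 1, 3}; B'(q) = 8(q - 2)(q + 2)(q + 3) vanishes at q ∈ {-3, -2, 2}.
Local minima of A (where A''>0): A(-3)=-459, A(3)=-27. Local minima of B: B(-3)=90, B(2)=-160.
So the global minimum of phi is A(-3) + B(2) − 4 = -459 − 160 − 4 = -623, attained at (-3, 2).

(-3, 2)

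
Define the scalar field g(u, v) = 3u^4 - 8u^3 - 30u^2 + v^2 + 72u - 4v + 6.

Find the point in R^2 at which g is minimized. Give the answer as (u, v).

(-2, 2)

g(u,v) separates as P(u) + Q(v) + 6, so its minimum is min P + min Q + 6.
P'(u) = 12(u - 3)(u - 1)(u + 2) vanishes at u ∈ {-2, 1, 3}; Q'(v) = 2v - 4 vanishes at v ∈ {2}.
Local minima of P (where P''>0): P(-2)=-152, P(3)=-27. Local minima of Q: Q(2)=-4.
So the global minimum of g is P(-2) + Q(2) + 6 = -152 − 4 + 6 = -150, attained at (-2, 2).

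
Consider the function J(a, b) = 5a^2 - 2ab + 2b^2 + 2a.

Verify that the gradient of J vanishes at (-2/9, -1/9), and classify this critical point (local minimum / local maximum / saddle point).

∇J = (10a - 2b + 2, -2a + 4b); substituting (-2/9, -1/9) gives ∇J = (0, 0), so (-2/9, -1/9) is indeed a critical point.
The Hessian of J is constant: H = [[10, -2], [-2, 4]].
det(H) = 10·4 − (-2)² = 36.
det(H) > 0 and tr(H) = 14 > 0, so H is positive definite and the point is a local minimum.

local minimum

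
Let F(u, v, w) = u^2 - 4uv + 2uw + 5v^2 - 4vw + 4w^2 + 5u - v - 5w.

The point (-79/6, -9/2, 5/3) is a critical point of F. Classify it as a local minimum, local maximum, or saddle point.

local minimum

The Hessian is constant: H = [[2, -4, 2], [-4, 10, -4], [2, -4, 8]].
Leading principal minors: Δ₁ = 2, Δ₂ = 4, Δ₃ = 24.
All leading minors are positive, so H is positive definite: a local minimum.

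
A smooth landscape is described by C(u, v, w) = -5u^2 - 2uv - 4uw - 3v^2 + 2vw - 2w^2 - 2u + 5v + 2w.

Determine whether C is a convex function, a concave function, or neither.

concave

C is quadratic, so its Hessian is the constant matrix H = [[-10, -2, -4], [-2, -6, 2], [-4, 2, -4]].
Leading principal minors: -10, 56, -56.
Signs alternate −, +, − ⇒ H ≺ 0 ⇒ concave.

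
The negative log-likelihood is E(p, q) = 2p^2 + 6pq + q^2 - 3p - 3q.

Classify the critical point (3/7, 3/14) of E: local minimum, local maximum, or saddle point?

The Hessian of E is constant: H = [[4, 6], [6, 2]].
det(H) = 4·2 − 6² = -28.
Since det(H) < 0, H is indefinite and the critical point is a saddle point.

saddle point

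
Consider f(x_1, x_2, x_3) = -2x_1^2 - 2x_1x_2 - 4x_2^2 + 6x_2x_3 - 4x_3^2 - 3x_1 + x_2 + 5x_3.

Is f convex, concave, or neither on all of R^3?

f is quadratic, so its Hessian is the constant matrix H = [[-4, -2, 0], [-2, -8, 6], [0, 6, -8]].
Leading principal minors: -4, 28, -80.
Signs alternate −, +, − ⇒ H ≺ 0 ⇒ concave.

concave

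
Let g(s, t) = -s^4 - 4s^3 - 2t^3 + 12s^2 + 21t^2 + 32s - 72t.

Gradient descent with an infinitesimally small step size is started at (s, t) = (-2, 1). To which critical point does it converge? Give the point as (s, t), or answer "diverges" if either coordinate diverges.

g is separable, so gradient descent decouples: s follows -∂g/∂s, t follows -∂g/∂t.
∂g/∂s = -4(s - 2)(s + 1)(s + 4); at s=-2 this is -32, so s increases.
∂g/∂t = -6(t - 4)(t - 3); at t=1 this is -36, so t increases.
s converges to its nearest critical value -1 (a local min of the s-part); t converges to 3. The iterate converges to (-1, 3).

(-1, 3)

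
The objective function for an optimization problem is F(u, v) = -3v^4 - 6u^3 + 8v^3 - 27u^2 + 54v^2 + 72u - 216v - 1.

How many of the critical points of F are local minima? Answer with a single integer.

1

F separates as a function of u plus a function of v, so ∇F=0 decouples.
∂F/∂u = -18(u - 1)(u + 4) = 0 at u ∈ {-4, 1}; ∂F/∂v = -12(v - 3)(v - 2)(v + 3) = 0 at v ∈ {-3, 2, 3}.
The Hessian is diagonal: diag(F_uu, F_vv). Second derivatives: F_uu(-4)=90, F_uu(1)=-90; F_vv(-3)=-360, F_vv(2)=60, F_vv(3)=-72.
Local minima occur where both diagonal entries positive: (-4, 2). Count: 1.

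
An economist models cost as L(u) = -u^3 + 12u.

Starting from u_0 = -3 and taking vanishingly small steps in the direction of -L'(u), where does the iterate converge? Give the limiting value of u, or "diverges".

-2

L'(u) = -3(u - 2)(u + 2), so L'(-3) = -15.
Gradient descent moves in the -L' direction, i.e. u is increasing.
The nearest critical point in that direction is u = -2, where L'' = 12 > 0 (a local minimum). The iterate converges there.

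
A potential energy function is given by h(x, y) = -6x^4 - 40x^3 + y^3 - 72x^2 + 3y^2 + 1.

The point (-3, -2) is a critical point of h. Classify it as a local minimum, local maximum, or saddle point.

The mixed partial ∂²h/∂x∂y is 0, so the Hessian at any point is diag(h_xx, h_yy) = diag(-24(3x^2 + 10x + 6), 6(y + 1)).
At (-3, -2): H = diag(-72, -6).
Both eigenvalues are negative, so H is negative definite: a local maximum.

local maximum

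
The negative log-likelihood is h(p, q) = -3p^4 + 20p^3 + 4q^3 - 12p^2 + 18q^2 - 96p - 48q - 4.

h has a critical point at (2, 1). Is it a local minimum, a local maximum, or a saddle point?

The mixed partial ∂²h/∂p∂q is 0, so the Hessian at any point is diag(h_pp, h_qq) = diag(12(-3p^2 + 10p - 2), 12(2q + 3)).
At (2, 1): H = diag(72, 60).
Both eigenvalues are positive, so H is positive definite: a local minimum.

local minimum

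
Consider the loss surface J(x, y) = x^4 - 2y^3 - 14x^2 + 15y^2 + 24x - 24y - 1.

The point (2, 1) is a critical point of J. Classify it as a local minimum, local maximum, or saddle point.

local minimum

The mixed partial ∂²J/∂x∂y is 0, so the Hessian at any point is diag(J_xx, J_yy) = diag(4(3x^2 - 7), 6(-2y + 5)).
At (2, 1): H = diag(20, 18).
Both eigenvalues are positive, so H is positive definite: a local minimum.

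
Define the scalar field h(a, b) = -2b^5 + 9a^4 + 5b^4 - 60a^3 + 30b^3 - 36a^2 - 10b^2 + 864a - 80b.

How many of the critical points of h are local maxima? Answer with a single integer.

h separates as a function of a plus a function of b, so ∇h=0 decouples.
∂h/∂a = 36(a - 4)(a - 3)(a + 2) = 0 at a ∈ {-2, 3, 4}; ∂h/∂b = -10(b - 4)(b - 1)(b + 1)(b + 2) = 0 at b ∈ {-2, -1, 1, 4}.
The Hessian is diagonal: diag(h_aa, h_bb). Second derivatives: h_aa(-2)=1080, h_aa(3)=-180, h_aa(4)=216; h_bb(-2)=180, h_bb(-1)=-100, h_bb(1)=180, h_bb(4)=-900.
Local maxima occur where both diagonal entries negative: (3, -1), (3, 4). Count: 2.

2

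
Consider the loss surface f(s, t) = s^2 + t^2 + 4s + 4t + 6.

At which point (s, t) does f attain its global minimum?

f(s,t) separates as P(s) + Q(t) + 6, so its minimum is min P + min Q + 6.
P'(s) = 2s + 4 vanishes at s ∈ {-2}; Q'(t) = 2(t + 2) vanishes at t ∈ {-2}.
Local minima of P (where P''>0): P(-2)=-4. Local minima of Q: Q(-2)=-4.
So the global minimum of f is P(-2) + Q(-2) + 6 = -4 − 4 + 6 = -2, attained at (-2, -2).

(-2, -2)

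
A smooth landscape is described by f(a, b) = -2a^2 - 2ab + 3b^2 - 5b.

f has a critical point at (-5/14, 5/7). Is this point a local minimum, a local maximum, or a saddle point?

saddle point

The Hessian of f is constant: H = [[-4, -2], [-2, 6]].
det(H) = (-4)·6 − (-2)² = -28.
Since det(H) < 0, H is indefinite and the critical point is a saddle point.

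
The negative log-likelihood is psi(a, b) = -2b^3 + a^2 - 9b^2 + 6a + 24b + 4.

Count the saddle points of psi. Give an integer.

psi separates as a function of a plus a function of b, so ∇psi=0 decouples.
∂psi/∂a = 2(a + 3) = 0 at a ∈ {-3}; ∂psi/∂b = -6(b - 1)(b + 4) = 0 at b ∈ {-4, 1}.
The Hessian is diagonal: diag(psi_aa, psi_bb). Second derivatives: psi_aa(-3)=2; psi_bb(-4)=30, psi_bb(1)=-30.
Saddle points occur where the two diagonal entries have opposite signs: (-3, 1). Count: 1.

1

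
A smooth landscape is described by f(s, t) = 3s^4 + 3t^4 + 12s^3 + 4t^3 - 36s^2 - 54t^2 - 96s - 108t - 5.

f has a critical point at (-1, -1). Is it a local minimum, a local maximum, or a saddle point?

local maximum

The mixed partial ∂²f/∂s∂t is 0, so the Hessian at any point is diag(f_ss, f_tt) = diag(36(s^2 + 2s - 2), 12(3t^2 + 2t - 9)).
At (-1, -1): H = diag(-108, -96).
Both eigenvalues are negative, so H is negative definite: a local maximum.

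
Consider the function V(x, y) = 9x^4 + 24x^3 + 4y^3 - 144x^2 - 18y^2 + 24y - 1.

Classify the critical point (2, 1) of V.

saddle point

The mixed partial ∂²V/∂x∂y is 0, so the Hessian at any point is diag(V_xx, V_yy) = diag(36(3x^2 + 4x - 8), 12(2y - 3)).
At (2, 1): H = diag(432, -12).
The eigenvalues have opposite signs, so H is indefinite: a saddle point.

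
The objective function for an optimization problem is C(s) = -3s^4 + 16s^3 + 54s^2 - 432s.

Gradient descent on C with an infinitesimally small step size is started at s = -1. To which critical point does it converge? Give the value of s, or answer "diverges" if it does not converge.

3

C'(s) = -12(s - 4)(s - 3)(s + 3), so C'(-1) = -480.
Gradient descent moves in the -C' direction, i.e. s is increasing.
The nearest critical point in that direction is s = 3, where C'' = 72 > 0 (a local minimum). The iterate converges there.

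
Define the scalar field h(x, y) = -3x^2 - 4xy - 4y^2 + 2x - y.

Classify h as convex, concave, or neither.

h is quadratic, so its Hessian is the constant matrix H = [[-6, -4], [-4, -8]].
det(H) = 32, tr(H) = -14.
det(H) > 0 and tr(H) < 0, so H is negative definite everywhere: concave.

concave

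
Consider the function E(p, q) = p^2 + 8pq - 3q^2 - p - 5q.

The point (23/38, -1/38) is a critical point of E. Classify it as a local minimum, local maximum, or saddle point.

saddle point

The Hessian of E is constant: H = [[2, 8], [8, -6]].
det(H) = 2·(-6) − 8² = -76.
Since det(H) < 0, H is indefinite and the critical point is a saddle point.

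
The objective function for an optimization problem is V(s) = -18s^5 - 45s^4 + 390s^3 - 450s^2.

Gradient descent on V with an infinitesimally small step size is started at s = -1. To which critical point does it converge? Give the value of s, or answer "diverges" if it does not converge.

-5

V'(s) = -90s(s - 2)(s - 1)(s + 5), so V'(-1) = 2160.
Gradient descent moves in the -V' direction, i.e. s is decreasing.
The nearest critical point in that direction is s = -5, where V'' = 18900 > 0 (a local minimum). The iterate converges there.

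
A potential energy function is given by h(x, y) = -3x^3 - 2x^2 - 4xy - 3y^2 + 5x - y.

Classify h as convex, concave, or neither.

The term -3x^3 is cubic, so the Hessian is not constant.
∂²h/∂x² = -18x - 4, which takes both signs as x varies (negative for sufficiently large x). A diagonal entry of the Hessian changing sign means the Hessian is neither positive- nor negative-semidefinite on all of R^2.

neither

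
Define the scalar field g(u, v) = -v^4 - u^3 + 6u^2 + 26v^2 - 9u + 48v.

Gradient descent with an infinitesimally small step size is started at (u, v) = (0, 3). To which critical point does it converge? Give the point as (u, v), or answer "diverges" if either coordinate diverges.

g is separable, so gradient descent decouples: u follows -∂g/∂u, v follows -∂g/∂v.
∂g/∂u = -3(u - 3)(u - 1); at u=0 this is -9, so u increases.
∂g/∂v = -4(v - 4)(v + 1)(v + 3); at v=3 this is 96, so v decreases.
u converges to its nearest critical value 1 (a local min of the u-part); v converges to -1. The iterate converges to (1, -1).

(1, -1)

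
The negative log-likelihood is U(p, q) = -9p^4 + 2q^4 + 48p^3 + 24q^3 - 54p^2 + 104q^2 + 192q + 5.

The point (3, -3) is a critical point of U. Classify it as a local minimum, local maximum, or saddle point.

The mixed partial ∂²U/∂p∂q is 0, so the Hessian at any point is diag(U_pp, U_qq) = diag(36(-3p^2 + 8p - 3), 8(3q^2 + 18q + 26)).
At (3, -3): H = diag(-216, -8).
Both eigenvalues are negative, so H is negative definite: a local maximum.

local maximum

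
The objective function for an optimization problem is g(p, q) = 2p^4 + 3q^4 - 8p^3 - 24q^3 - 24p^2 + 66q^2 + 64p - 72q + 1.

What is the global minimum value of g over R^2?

-154

g(p,q) separates as A(p) + B(q) + 1, so its minimum is min A + min B + 1.
A'(p) = 8(p - 4)(p - 1)(p + 2) vanishes at p ∈ {-2, 1, 4}; B'(q) = 12(q - 3)(q - 2)(q - 1) vanishes at q ∈ {1, 2, 3}.
Local minima of A (where A''>0): A(-2)=-128, A(4)=-128. Local minima of B: B(1)=-27, B(3)=-27.
So the global minimum of g is A(-2) + B(1) + 1 = -128 − 27 + 1 = -154, attained at (-2, 1).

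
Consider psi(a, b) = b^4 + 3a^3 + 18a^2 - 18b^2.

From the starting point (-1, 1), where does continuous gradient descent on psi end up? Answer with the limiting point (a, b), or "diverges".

psi is separable, so gradient descent decouples: a follows -∂psi/∂a, b follows -∂psi/∂b.
∂psi/∂a = 9a(a + 4); at a=-1 this is -27, so a increases.
∂psi/∂b = 4b(b - 3)(b + 3); at b=1 this is -32, so b increases.
a converges to its nearest critical value 0 (a local min of the a-part); b converges to 3. The iterate converges to (0, 3).

(0, 3)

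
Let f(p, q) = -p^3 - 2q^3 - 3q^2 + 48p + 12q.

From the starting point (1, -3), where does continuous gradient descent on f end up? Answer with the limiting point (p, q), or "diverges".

f is separable, so gradient descent decouples: p follows -∂f/∂p, q follows -∂f/∂q.
∂f/∂p = -3(p - 4)(p + 4); at p=1 this is 45, so p decreases.
∂f/∂q = -6(q - 1)(q + 2); at q=-3 this is -24, so q increases.
p converges to its nearest critical value -4 (a local min of the p-part); q converges to -2. The iterate converges to (-4, -2).

(-4, -2)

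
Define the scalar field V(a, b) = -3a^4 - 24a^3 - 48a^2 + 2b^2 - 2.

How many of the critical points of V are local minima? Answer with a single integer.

V separates as a function of a plus a function of b, so ∇V=0 decouples.
∂V/∂a = -12a(a + 2)(a + 4) = 0 at a ∈ {-4, -2, 0}; ∂V/∂b = 4b = 0 at b ∈ {0}.
The Hessian is diagonal: diag(V_aa, V_bb). Second derivatives: V_aa(-4)=-96, V_aa(-2)=48, V_aa(0)=-96; V_bb(0)=4.
Local minima occur where both diagonal entries positive: (-2, 0). Count: 1.

1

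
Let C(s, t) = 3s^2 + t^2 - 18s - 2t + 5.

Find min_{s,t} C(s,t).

C(s,t) separates as P(s) + Q(t) + 5, so its minimum is min P + min Q + 5.
P'(s) = 6s - 18 vanishes at s ∈ {3}; Q'(t) = 2(t - 1) vanishes at t ∈ {1}.
Local minima of P (where P''>0): P(3)=-27. Local minima of Q: Q(1)=-1.
So the global minimum of C is P(3) + Q(1) + 5 = -27 − 1 + 5 = -23, attained at (3, 1).

-23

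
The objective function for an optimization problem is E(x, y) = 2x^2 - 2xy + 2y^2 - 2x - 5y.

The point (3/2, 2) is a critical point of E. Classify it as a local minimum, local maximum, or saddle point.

The Hessian of E is constant: H = [[4, -2], [-2, 4]].
det(H) = 4·4 − (-2)² = 12.
det(H) > 0 and tr(H) = 8 > 0, so H is positive definite and the point is a local minimum.

local minimum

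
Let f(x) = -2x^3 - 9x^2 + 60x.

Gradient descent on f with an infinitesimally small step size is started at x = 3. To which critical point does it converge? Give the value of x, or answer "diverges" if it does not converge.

diverges

f'(x) = -6(x - 2)(x + 5), so f'(3) = -48.
Gradient descent moves in the -f' direction, i.e. x is increasing.
There is no critical point above x=3, and f' keeps the same sign, so the iterate runs off to +∞.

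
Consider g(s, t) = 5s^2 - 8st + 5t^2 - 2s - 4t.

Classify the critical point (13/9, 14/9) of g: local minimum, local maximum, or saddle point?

The Hessian of g is constant: H = [[10, -8], [-8, 10]].
det(H) = 10·10 − (-8)² = 36.
det(H) > 0 and tr(H) = 20 > 0, so H is positive definite and the point is a local minimum.

local minimum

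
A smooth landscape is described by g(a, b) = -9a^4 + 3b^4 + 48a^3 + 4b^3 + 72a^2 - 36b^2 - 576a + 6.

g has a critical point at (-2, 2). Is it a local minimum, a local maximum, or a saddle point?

The mixed partial ∂²g/∂a∂b is 0, so the Hessian at any point is diag(g_aa, g_bb) = diag(36(-3a^2 + 8a + 4), 12(3b^2 + 2b - 6)).
At (-2, 2): H = diag(-864, 120).
The eigenvalues have opposite signs, so H is indefinite: a saddle point.

saddle point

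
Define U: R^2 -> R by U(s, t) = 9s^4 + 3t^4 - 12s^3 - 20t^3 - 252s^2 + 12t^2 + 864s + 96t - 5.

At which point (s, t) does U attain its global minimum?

(-4, -1)

U(s,t) separates as P(s) + Q(t) − 5, so its minimum is min P + min Q − 5.
P'(s) = 36(s - 3)(s - 2)(s + 4) vanishes at s ∈ {-4, 2, 3}; Q'(t) = 12(t - 4)(t - 2)(t + 1) vanishes at t ∈ {-1, 2, 4}.
Local minima of P (where P''>0): P(-4)=-4416, P(3)=729. Local minima of Q: Q(-1)=-61, Q(4)=64.
So the global minimum of U is P(-4) + Q(-1) − 5 = -4416 − 61 − 5 = -4482, attained at (-4, -1).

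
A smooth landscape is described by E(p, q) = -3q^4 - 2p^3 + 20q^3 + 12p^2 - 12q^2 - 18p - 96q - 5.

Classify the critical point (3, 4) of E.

The mixed partial ∂²E/∂p∂q is 0, so the Hessian at any point is diag(E_pp, E_qq) = diag(12(-p + 2), 12(-3q^2 + 10q - 2)).
At (3, 4): H = diag(-12, -120).
Both eigenvalues are negative, so H is negative definite: a local maximum.

local maximum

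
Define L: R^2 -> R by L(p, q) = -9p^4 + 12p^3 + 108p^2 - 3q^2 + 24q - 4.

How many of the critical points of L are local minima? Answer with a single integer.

L separates as a function of p plus a function of q, so ∇L=0 decouples.
∂L/∂p = -36p(p - 3)(p + 2) = 0 at p ∈ {-2, 0, 3}; ∂L/∂q = -6(q - 4) = 0 at q ∈ {4}.
The Hessian is diagonal: diag(L_pp, L_qq). Second derivatives: L_pp(-2)=-360, L_pp(0)=216, L_pp(3)=-540; L_qq(4)=-6.
Local minima occur where both diagonal entries positive: none. Count: 0.

0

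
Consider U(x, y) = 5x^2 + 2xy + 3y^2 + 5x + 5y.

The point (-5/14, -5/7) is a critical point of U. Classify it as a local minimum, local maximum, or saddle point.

The Hessian of U is constant: H = [[10, 2], [2, 6]].
det(H) = 10·6 − 2² = 56.
det(H) > 0 and tr(H) = 16 > 0, so H is positive definite and the point is a local minimum.

local minimum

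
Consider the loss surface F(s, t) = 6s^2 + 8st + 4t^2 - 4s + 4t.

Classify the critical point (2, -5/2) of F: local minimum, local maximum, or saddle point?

local minimum

The Hessian of F is constant: H = [[12, 8], [8, 8]].
det(H) = 12·8 − 8² = 32.
det(H) > 0 and tr(H) = 20 > 0, so H is positive definite and the point is a local minimum.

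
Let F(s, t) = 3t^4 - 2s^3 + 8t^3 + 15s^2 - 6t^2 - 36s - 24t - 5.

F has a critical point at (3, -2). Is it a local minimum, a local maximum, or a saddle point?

The mixed partial ∂²F/∂s∂t is 0, so the Hessian at any point is diag(F_ss, F_tt) = diag(6(-2s + 5), 12(3t^2 + 4t - 1)).
At (3, -2): H = diag(-6, 36).
The eigenvalues have opposite signs, so H is indefinite: a saddle point.

saddle point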